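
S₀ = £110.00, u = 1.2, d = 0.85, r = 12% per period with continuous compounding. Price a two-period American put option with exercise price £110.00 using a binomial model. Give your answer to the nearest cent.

Risk-neutral probability p = (e^0.12 − 0.85)/(1.2 − 0.85) = 0.2775/0.3500 = 0.7928
Terminal stock prices: S_uu = 158.4, S_ud = 112.2, S_dd = 79.47
Terminal payoffs (K − S): max(-48.4, 0) = 0, max(-2.2, 0) = 0, max(30.53, 0) = 30.53
Node u (S = 132): continuation = e^(−0.12)·[0.7928·0.0000 + 0.2072·0.0000] = 0.0000; exercise value = 0.0000 ≤ continuation, so V_u = 0.0000
Node d (S = 93.5): continuation = e^(−0.12)·[0.7928·0.0000 + 0.2072·30.5250] = 5.6083; exercise value = 16.5000 > continuation, so V_d = 16.5000 (exercise)
Node 0 (S = 110): continuation = e^(−0.12)·[0.7928·0.0000 + 0.2072·16.5000] = 3.0315; exercise value = 0.0000 ≤ continuation, so V_0 = 3.0315

£3.03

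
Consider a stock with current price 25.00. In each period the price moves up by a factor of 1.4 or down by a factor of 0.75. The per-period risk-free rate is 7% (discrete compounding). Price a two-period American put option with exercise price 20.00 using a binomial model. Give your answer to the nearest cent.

Risk-neutral probability p = (1 + 0.07 − 0.75)/(1.4 − 0.75) = 0.3200/0.6500 = 0.4923
Terminal stock prices: S_uu = 49, S_ud = 26.25, S_dd = 14.06
Terminal payoffs (K − S): max(-29, 0) = 0, max(-6.25, 0) = 0, max(5.938, 0) = 5.938
Node u (S = 35): continuation = 1/1.07·[0.4923·0.0000 + 0.5077·0.0000] = 0.0000; exercise value = 0.0000 ≤ continuation, so V_u = 0.0000
Node d (S = 18.75): continuation = 1/1.07·[0.4923·0.0000 + 0.5077·5.9375] = 2.8172; exercise value = 1.2500 ≤ continuation, so V_d = 2.8172
Node 0 (S = 25): continuation = 1/1.07·[0.4923·0.0000 + 0.5077·2.8172] = 1.3367; exercise value = 0.0000 ≤ continuation, so V_0 = 1.3367

1.34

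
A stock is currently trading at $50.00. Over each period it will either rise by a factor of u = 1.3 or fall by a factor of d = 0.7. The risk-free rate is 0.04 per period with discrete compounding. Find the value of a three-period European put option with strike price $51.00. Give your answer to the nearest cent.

$7.88

Risk-neutral probability p = (1 + 0.04 − 0.7)/(1.3 − 0.7) = 0.3400/0.6000 = 0.5667
Terminal stock prices: S_uuu = 109.9, S_uud = 59.15, S_udd = 31.85, S_ddd = 17.15
Terminal payoffs (K − S): max(-58.85, 0) = 0, max(-8.15, 0) = 0, max(19.15, 0) = 19.15, max(33.85, 0) = 33.85
Node uu (S = 84.5): V_uu = 1/1.04·[0.5667·0.0000 + 0.4333·0.0000] = 0.0000
Node ud (S = 45.5): V_ud = 1/1.04·[0.5667·0.0000 + 0.4333·19.1500] = 7.9792
Node dd (S = 24.5): V_dd = 1/1.04·[0.5667·19.1500 + 0.4333·33.8500] = 24.5385
Node u (S = 65): V_u = 1/1.04·[0.5667·0.0000 + 0.4333·7.9792] = 3.3247
Node d (S = 35): V_d = 1/1.04·[0.5667·7.9792 + 0.4333·24.5385] = 14.5720
Node 0 (S = 50): V_0 = 1/1.04·[0.5667·3.3247 + 0.4333·14.5720] = 7.8832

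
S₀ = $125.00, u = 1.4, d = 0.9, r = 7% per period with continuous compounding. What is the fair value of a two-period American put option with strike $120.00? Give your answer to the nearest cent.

$6.99

Risk-neutral probability p = (e^0.07 − 0.9)/(1.4 − 0.9) = 0.1725/0.5000 = 0.3450
Terminal stock prices: S_uu = 245, S_ud = 157.5, S_dd = 101.2
Terminal payoffs (K − S): max(-125, 0) = 0, max(-37.5, 0) = 0, max(18.75, 0) = 18.75
Node u (S = 175): continuation = e^(−0.07)·[0.3450·0.0000 + 0.6550·0.0000] = 0.0000; exercise value = 0.0000 ≤ continuation, so V_u = 0.0000
Node d (S = 112.5): continuation = e^(−0.07)·[0.3450·0.0000 + 0.6550·18.7500] = 11.4507; exercise value = 7.5000 ≤ continuation, so V_d = 11.4507
Node 0 (S = 125): continuation = e^(−0.07)·[0.3450·0.0000 + 0.6550·11.4507] = 6.9930; exercise value = 0.0000 ≤ continuation, so V_0 = 6.9930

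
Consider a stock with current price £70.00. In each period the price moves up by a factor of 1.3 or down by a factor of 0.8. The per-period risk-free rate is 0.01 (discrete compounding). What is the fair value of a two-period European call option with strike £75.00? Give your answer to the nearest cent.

£7.49

Risk-neutral probability p = (1 + 0.01 − 0.8)/(1.3 − 0.8) = 0.2100/0.5000 = 0.4200
Terminal stock prices: S_uu = 118.3, S_ud = 72.8, S_dd = 44.8
Terminal payoffs (S − K): max(43.3, 0) = 43.3, max(-2.2, 0) = 0, max(-30.2, 0) = 0
Node u (S = 91): V_u = 1/1.01·[0.4200·43.3000 + 0.5800·0.0000] = 18.0059
Node d (S = 56): V_d = 1/1.01·[0.4200·0.0000 + 0.5800·0.0000] = 0.0000
Node 0 (S = 70): V_0 = 1/1.01·[0.4200·18.0059 + 0.5800·0.0000] = 7.4876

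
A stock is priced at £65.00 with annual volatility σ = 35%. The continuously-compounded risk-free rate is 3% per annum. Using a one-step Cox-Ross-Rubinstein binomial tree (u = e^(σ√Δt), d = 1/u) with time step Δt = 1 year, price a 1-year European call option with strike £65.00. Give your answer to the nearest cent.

CRR parameters: u = e^(σ√Δt) = e^(0.35·√1) = 1.4191, d = 1/u = 0.7047
Per-period rate: rΔt = 0.03·1 = 0.03, so R = e^0.03 = 1.0305
Risk-neutral probability p = (e^0.03 − 0.7047)/(1.4191 − 0.7047) = 0.3258/0.7144 = 0.4560
Terminal stock prices: S_u = 92.24, S_d = 45.8
Terminal payoffs (S − K): max(27.24, 0) = 27.24, max(-19.2, 0) = 0
Node 0 (S = 65): V_0 = e^(−0.03)·[0.4560·27.2394 + 0.5440·0.0000] = 12.0544

£12.05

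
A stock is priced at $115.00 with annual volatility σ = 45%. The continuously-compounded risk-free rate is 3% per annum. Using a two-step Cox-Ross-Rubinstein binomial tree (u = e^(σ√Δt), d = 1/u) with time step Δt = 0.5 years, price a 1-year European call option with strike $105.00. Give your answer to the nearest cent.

$26.32

CRR parameters: u = e^(σ√Δt) = e^(0.45·√0.5) = 1.3746, d = 1/u = 0.7275
Per-period rate: rΔt = 0.03·0.5 = 0.015, so R = e^0.015 = 1.0151
Risk-neutral probability p = (e^0.015 − 0.7275)/(1.3746 − 0.7275) = 0.2877/0.6472 = 0.4445
Terminal stock prices: S_uu = 217.3, S_ud = 115, S_dd = 60.86
Terminal payoffs (S − K): max(112.3, 0) = 112.3, max(10, 0) = 10, max(-44.14, 0) = 0
Node u (S = 158.1): V_u = e^(−0.015)·[0.4445·112.3107 + 0.5555·10.0000] = 54.6478
Node d (S = 83.66): V_d = e^(−0.015)·[0.4445·10.0000 + 0.5555·0.0000] = 4.3785
Node 0 (S = 115): V_0 = e^(−0.015)·[0.4445·54.6478 + 0.5555·4.3785] = 26.3237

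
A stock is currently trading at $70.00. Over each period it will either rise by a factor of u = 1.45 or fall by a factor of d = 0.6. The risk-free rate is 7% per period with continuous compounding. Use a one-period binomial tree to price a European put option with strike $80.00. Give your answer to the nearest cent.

Risk-neutral probability p = (e^0.07 − 0.6)/(1.45 − 0.6) = 0.4725/0.8500 = 0.5559
Terminal stock prices: S_u = 101.5, S_d = 42
Terminal payoffs (K − S): max(-21.5, 0) = 0, max(38, 0) = 38
Node 0 (S = 70): V_0 = e^(−0.07)·[0.5559·0.0000 + 0.4441·38.0000] = 15.7352

$15.74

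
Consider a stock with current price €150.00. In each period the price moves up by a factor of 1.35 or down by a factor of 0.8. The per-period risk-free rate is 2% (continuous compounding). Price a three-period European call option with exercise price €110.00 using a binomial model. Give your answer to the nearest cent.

Risk-neutral probability p = (e^0.02 − 0.8)/(1.35 − 0.8) = 0.2202/0.5500 = 0.4004
Terminal stock prices: S_uuu = 369.1, S_uud = 218.7, S_udd = 129.6, S_ddd = 76.8
Terminal payoffs (S − K): max(259.1, 0) = 259.1, max(108.7, 0) = 108.7, max(19.6, 0) = 19.6, max(-33.2, 0) = 0
Node uu (S = 273.4): V_uu = e^(−0.02)·[0.4004·259.0563 + 0.5996·108.7000] = 165.5531
Node ud (S = 162): V_ud = e^(−0.02)·[0.4004·108.7000 + 0.5996·19.6000] = 54.1781
Node dd (S = 96): V_dd = e^(−0.02)·[0.4004·19.6000 + 0.5996·0.0000] = 7.6918
Node u (S = 202.5): V_u = e^(−0.02)·[0.4004·165.5531 + 0.5996·54.1781] = 96.8132
Node d (S = 120): V_d = e^(−0.02)·[0.4004·54.1781 + 0.5996·7.6918] = 25.7825
Node 0 (S = 150): V_0 = e^(−0.02)·[0.4004·96.8132 + 0.5996·25.7825] = 53.1471

€53.15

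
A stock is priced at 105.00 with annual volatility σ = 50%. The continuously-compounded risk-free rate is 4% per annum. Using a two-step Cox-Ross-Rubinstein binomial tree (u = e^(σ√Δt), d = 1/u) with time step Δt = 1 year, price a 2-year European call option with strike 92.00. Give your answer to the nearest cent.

CRR parameters: u = e^(σ√Δt) = e^(0.5·√1) = 1.6487, d = 1/u = 0.6065
Per-period rate: rΔt = 0.04·1 = 0.04, so R = e^0.04 = 1.0408
Risk-neutral probability p = (e^0.04 − 0.6065)/(1.6487 − 0.6065) = 0.4343/1.0422 = 0.4167
Terminal stock prices: S_uu = 285.4, S_ud = 105, S_dd = 38.63
Terminal payoffs (S − K): max(193.4, 0) = 193.4, max(13, 0) = 13, max(-53.37, 0) = 0
Node u (S = 173.1): V_u = e^(−0.04)·[0.4167·193.4196 + 0.5833·13.0000] = 84.7231
Node d (S = 63.69): V_d = e^(−0.04)·[0.4167·13.0000 + 0.5833·0.0000] = 5.2047
Node 0 (S = 105): V_0 = e^(−0.04)·[0.4167·84.7231 + 0.5833·5.2047] = 36.8366

36.84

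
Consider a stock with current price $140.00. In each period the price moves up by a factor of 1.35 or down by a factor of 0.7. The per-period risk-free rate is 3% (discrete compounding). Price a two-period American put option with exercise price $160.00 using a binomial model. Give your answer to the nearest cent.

$36.16

Risk-neutral probability p = (1 + 0.03 − 0.7)/(1.35 − 0.7) = 0.3300/0.6500 = 0.5077
Terminal stock prices: S_uu = 255.2, S_ud = 132.3, S_dd = 68.6
Terminal payoffs (K − S): max(-95.15, 0) = 0, max(27.7, 0) = 27.7, max(91.4, 0) = 91.4
Node u (S = 189): continuation = 1/1.03·[0.5077·0.0000 + 0.4923·27.7000] = 13.2397; exercise value = 0.0000 ≤ continuation, so V_u = 13.2397
Node d (S = 98): continuation = 1/1.03·[0.5077·27.7000 + 0.4923·91.4000] = 57.3398; exercise value = 62.0000 > continuation, so V_d = 62.0000 (exercise)
Node 0 (S = 140): continuation = 1/1.03·[0.5077·13.2397 + 0.4923·62.0000] = 36.1600; exercise value = 20.0000 ≤ continuation, so V_0 = 36.1600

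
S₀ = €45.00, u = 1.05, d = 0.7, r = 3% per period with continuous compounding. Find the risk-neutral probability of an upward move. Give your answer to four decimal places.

p = 0.9442

Risk-neutral probability p = (e^0.03 − 0.7)/(1.05 − 0.7) = 0.3305/0.3500 = 0.9442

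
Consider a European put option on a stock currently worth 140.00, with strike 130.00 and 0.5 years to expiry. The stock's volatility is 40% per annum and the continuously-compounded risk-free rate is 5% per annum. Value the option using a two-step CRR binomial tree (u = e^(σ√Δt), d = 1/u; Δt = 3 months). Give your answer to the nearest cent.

9.48

CRR parameters: u = e^(σ√Δt) = e^(0.4·√0.25) = 1.2214, d = 1/u = 0.8187
Per-period rate: rΔt = 0.05·0.25 = 0.0125, so R = e^0.0125 = 1.0126
Risk-neutral probability p = (e^0.0125 − 0.8187)/(1.2214 − 0.8187) = 0.1938/0.4027 = 0.4814
Terminal stock prices: S_uu = 208.9, S_ud = 140, S_dd = 93.84
Terminal payoffs (K − S): max(-78.86, 0) = 0, max(-10, 0) = 0, max(36.16, 0) = 36.16
Node u (S = 171): V_u = e^(−0.0125)·[0.4814·0.0000 + 0.5186·0.0000] = 0.0000
Node d (S = 114.6): V_d = e^(−0.0125)·[0.4814·0.0000 + 0.5186·36.1552] = 18.5170
Node 0 (S = 140): V_0 = e^(−0.0125)·[0.4814·0.0000 + 0.5186·18.5170] = 9.4836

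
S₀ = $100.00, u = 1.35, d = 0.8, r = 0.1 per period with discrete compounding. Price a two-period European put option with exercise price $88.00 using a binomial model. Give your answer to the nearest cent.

Risk-neutral probability p = (1 + 0.1 − 0.8)/(1.35 − 0.8) = 0.3000/0.5500 = 0.5455
Terminal stock prices: S_uu = 182.3, S_ud = 108, S_dd = 64
Terminal payoffs (K − S): max(-94.25, 0) = 0, max(-20, 0) = 0, max(24, 0) = 24
Node u (S = 135): V_u = 1/1.1·[0.5455·0.0000 + 0.4545·0.0000] = 0.0000
Node d (S = 80): V_d = 1/1.1·[0.5455·0.0000 + 0.4545·24.0000] = 9.9174
Node 0 (S = 100): V_0 = 1/1.1·[0.5455·0.0000 + 0.4545·9.9174] = 4.0981

$4.10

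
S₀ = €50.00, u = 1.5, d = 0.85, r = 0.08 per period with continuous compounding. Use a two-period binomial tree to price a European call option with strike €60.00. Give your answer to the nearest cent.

Risk-neutral probability p = (e^0.08 − 0.85)/(1.5 − 0.85) = 0.2333/0.6500 = 0.3589
Terminal stock prices: S_uu = 112.5, S_ud = 63.75, S_dd = 36.12
Terminal payoffs (S − K): max(52.5, 0) = 52.5, max(3.75, 0) = 3.75, max(-23.88, 0) = 0
Node u (S = 75): V_u = e^(−0.08)·[0.3589·52.5000 + 0.6411·3.7500] = 19.6130
Node d (S = 42.5): V_d = e^(−0.08)·[0.3589·3.7500 + 0.6411·0.0000] = 1.2424
Node 0 (S = 50): V_0 = e^(−0.08)·[0.3589·19.6130 + 0.6411·1.2424] = 7.2332

€7.23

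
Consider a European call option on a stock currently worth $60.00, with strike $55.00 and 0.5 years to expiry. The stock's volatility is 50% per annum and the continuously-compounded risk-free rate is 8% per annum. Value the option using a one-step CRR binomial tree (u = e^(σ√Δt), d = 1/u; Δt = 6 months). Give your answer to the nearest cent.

CRR parameters: u = e^(σ√Δt) = e^(0.5·√0.5) = 1.4241, d = 1/u = 0.7022
Per-period rate: rΔt = 0.08·0.5 = 0.04, so R = e^0.04 = 1.0408
Risk-neutral probability p = (e^0.04 − 0.7022)/(1.4241 − 0.7022) = 0.3386/0.7219 = 0.4691
Terminal stock prices: S_u = 85.45, S_d = 42.13
Terminal payoffs (S − K): max(30.45, 0) = 30.45, max(-12.87, 0) = 0
Node 0 (S = 60): V_0 = e^(−0.04)·[0.4691·30.4471 + 0.5309·0.0000] = 13.7213

$13.72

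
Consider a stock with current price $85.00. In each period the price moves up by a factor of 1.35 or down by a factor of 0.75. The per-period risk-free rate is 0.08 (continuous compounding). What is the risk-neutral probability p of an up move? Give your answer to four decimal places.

Risk-neutral probability p = (e^0.08 − 0.75)/(1.35 − 0.75) = 0.3333/0.6000 = 0.5555

p = 0.5555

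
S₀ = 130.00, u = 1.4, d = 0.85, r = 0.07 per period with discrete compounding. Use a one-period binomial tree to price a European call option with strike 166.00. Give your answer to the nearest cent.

5.98

Risk-neutral probability p = (1 + 0.07 − 0.85)/(1.4 − 0.85) = 0.2200/0.5500 = 0.4000
Terminal stock prices: S_u = 182, S_d = 110.5
Terminal payoffs (S − K): max(16, 0) = 16, max(-55.5, 0) = 0
Node 0 (S = 130): V_0 = 1/1.07·[0.4000·16.0000 + 0.6000·0.0000] = 5.9813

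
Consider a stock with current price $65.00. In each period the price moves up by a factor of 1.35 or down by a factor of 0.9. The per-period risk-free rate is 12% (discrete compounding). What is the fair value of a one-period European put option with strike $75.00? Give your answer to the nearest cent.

$7.53

Risk-neutral probability p = (1 + 0.12 − 0.9)/(1.35 − 0.9) = 0.2200/0.4500 = 0.4889
Terminal stock prices: S_u = 87.75, S_d = 58.5
Terminal payoffs (K − S): max(-12.75, 0) = 0, max(16.5, 0) = 16.5
Node 0 (S = 65): V_0 = 1/1.12·[0.4889·0.0000 + 0.5111·16.5000] = 7.5298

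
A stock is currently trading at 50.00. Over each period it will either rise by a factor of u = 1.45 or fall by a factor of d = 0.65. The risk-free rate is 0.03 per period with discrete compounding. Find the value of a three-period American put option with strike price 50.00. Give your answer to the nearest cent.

12.14

Risk-neutral probability p = (1 + 0.03 − 0.65)/(1.45 − 0.65) = 0.3800/0.8000 = 0.4750
Terminal stock prices: S_uuu = 152.4, S_uud = 68.33, S_udd = 30.63, S_ddd = 13.73
Terminal payoffs (K − S): max(-102.4, 0) = 0, max(-18.33, 0) = 0, max(19.37, 0) = 19.37, max(36.27, 0) = 36.27
Node uu (S = 105.1): continuation = 1/1.03·[0.4750·0.0000 + 0.5250·0.0000] = 0.0000; exercise value = 0.0000 ≤ continuation, so V_uu = 0.0000
Node ud (S = 47.12): continuation = 1/1.03·[0.4750·0.0000 + 0.5250·19.3687] = 9.8724; exercise value = 2.8750 ≤ continuation, so V_ud = 9.8724
Node dd (S = 21.13): continuation = 1/1.03·[0.4750·19.3687 + 0.5250·36.2687] = 27.4187; exercise value = 28.8750 > continuation, so V_dd = 28.8750 (exercise)
Node u (S = 72.5): continuation = 1/1.03·[0.4750·0.0000 + 0.5250·9.8724] = 5.0321; exercise value = 0.0000 ≤ continuation, so V_u = 5.0321
Node d (S = 32.5): continuation = 1/1.03·[0.4750·9.8724 + 0.5250·28.8750] = 19.2707; exercise value = 17.5000 ≤ continuation, so V_d = 19.2707
Node 0 (S = 50): continuation = 1/1.03·[0.4750·5.0321 + 0.5250·19.2707] = 12.1430; exercise value = 0.0000 ≤ continuation, so V_0 = 12.1430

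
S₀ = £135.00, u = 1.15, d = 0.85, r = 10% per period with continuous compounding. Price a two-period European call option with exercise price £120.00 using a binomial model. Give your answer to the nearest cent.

£37.16

Risk-neutral probability p = (e^0.1 − 0.85)/(1.15 − 0.85) = 0.2552/0.3000 = 0.8506
Terminal stock prices: S_uu = 178.5, S_ud = 132, S_dd = 97.54
Terminal payoffs (S − K): max(58.54, 0) = 58.54, max(11.96, 0) = 11.96, max(-22.46, 0) = 0
Node u (S = 155.2): V_u = e^(−0.1)·[0.8506·58.5375 + 0.1494·11.9625] = 46.6695
Node d (S = 114.8): V_d = e^(−0.1)·[0.8506·11.9625 + 0.1494·0.0000] = 9.2067
Node 0 (S = 135): V_0 = e^(−0.1)·[0.8506·46.6695 + 0.1494·9.2067] = 37.1630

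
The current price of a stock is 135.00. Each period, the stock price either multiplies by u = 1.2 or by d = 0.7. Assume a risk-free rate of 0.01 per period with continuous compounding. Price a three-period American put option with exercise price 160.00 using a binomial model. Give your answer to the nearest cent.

38.79

Risk-neutral probability p = (e^0.01 − 0.7)/(1.2 − 0.7) = 0.3101/0.5000 = 0.6201
Terminal stock prices: S_uuu = 233.3, S_uud = 136.1, S_udd = 79.38, S_ddd = 46.3
Terminal payoffs (K − S): max(-73.28, 0) = 0, max(23.92, 0) = 23.92, max(80.62, 0) = 80.62, max(113.7, 0) = 113.7
Node uu (S = 194.4): continuation = e^(−0.01)·[0.6201·0.0000 + 0.3799·23.9200] = 8.9968; exercise value = 0.0000 ≤ continuation, so V_uu = 8.9968
Node ud (S = 113.4): continuation = e^(−0.01)·[0.6201·23.9200 + 0.3799·80.6200] = 45.0080; exercise value = 46.6000 > continuation, so V_ud = 46.6000 (exercise)
Node dd (S = 66.15): continuation = e^(−0.01)·[0.6201·80.6200 + 0.3799·113.6950] = 92.2580; exercise value = 93.8500 > continuation, so V_dd = 93.8500 (exercise)
Node u (S = 162): continuation = e^(−0.01)·[0.6201·8.9968 + 0.3799·46.6000] = 23.0506; exercise value = 0.0000 ≤ continuation, so V_u = 23.0506
Node d (S = 94.5): continuation = e^(−0.01)·[0.6201·46.6000 + 0.3799·93.8500] = 63.9080; exercise value = 65.5000 > continuation, so V_d = 65.5000 (exercise)
Node 0 (S = 135): continuation = e^(−0.01)·[0.6201·23.0506 + 0.3799·65.5000] = 38.7873; exercise value = 25.0000 ≤ continuation, so V_0 = 38.7873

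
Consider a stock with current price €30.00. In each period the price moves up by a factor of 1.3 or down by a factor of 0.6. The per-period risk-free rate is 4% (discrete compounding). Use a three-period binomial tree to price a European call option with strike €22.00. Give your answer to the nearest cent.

Risk-neutral probability p = (1 + 0.04 − 0.6)/(1.3 − 0.6) = 0.4400/0.7000 = 0.6286
Terminal stock prices: S_uuu = 65.91, S_uud = 30.42, S_udd = 14.04, S_ddd = 6.48
Terminal payoffs (S − K): max(43.91, 0) = 43.91, max(8.42, 0) = 8.42, max(-7.96, 0) = 0, max(-15.52, 0) = 0
Node uu (S = 50.7): V_uu = 1/1.04·[0.6286·43.9100 + 0.3714·8.4200] = 29.5462
Node ud (S = 23.4): V_ud = 1/1.04·[0.6286·8.4200 + 0.3714·0.0000] = 5.0890
Node dd (S = 10.8): V_dd = 1/1.04·[0.6286·0.0000 + 0.3714·0.0000] = 0.0000
Node u (S = 39): V_u = 1/1.04·[0.6286·29.5462 + 0.3714·5.0890] = 19.6751
Node d (S = 18): V_d = 1/1.04·[0.6286·5.0890 + 0.3714·0.0000] = 3.0758
Node 0 (S = 30): V_0 = 1/1.04·[0.6286·19.6751 + 0.3714·3.0758] = 12.9900

€12.99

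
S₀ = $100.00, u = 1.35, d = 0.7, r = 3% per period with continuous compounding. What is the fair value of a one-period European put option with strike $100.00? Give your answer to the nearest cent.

Risk-neutral probability p = (e^0.03 − 0.7)/(1.35 − 0.7) = 0.3305/0.6500 = 0.5084
Terminal stock prices: S_u = 135, S_d = 70
Terminal payoffs (K − S): max(-35, 0) = 0, max(30, 0) = 30
Node 0 (S = 100): V_0 = e^(−0.03)·[0.5084·0.0000 + 0.4916·30.0000] = 14.3124

$14.31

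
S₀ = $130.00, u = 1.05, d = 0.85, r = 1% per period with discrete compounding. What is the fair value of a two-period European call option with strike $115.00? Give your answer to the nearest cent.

Risk-neutral probability p = (1 + 0.01 − 0.85)/(1.05 − 0.85) = 0.1600/0.2000 = 0.8000
Terminal stock prices: S_uu = 143.3, S_ud = 116, S_dd = 93.92
Terminal payoffs (S − K): max(28.33, 0) = 28.33, max(1.025, 0) = 1.025, max(-21.08, 0) = 0
Node u (S = 136.5): V_u = 1/1.01·[0.8000·28.3250 + 0.2000·1.0250] = 22.6386
Node d (S = 110.5): V_d = 1/1.01·[0.8000·1.0250 + 0.2000·0.0000] = 0.8119
Node 0 (S = 130): V_0 = 1/1.01·[0.8000·22.6386 + 0.2000·0.8119] = 18.0923

$18.09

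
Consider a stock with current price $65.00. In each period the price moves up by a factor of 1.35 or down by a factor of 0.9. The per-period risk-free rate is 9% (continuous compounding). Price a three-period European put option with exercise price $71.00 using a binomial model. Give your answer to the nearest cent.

Risk-neutral probability p = (e^0.09 − 0.9)/(1.35 − 0.9) = 0.1942/0.4500 = 0.4315
Terminal stock prices: S_uuu = 159.9, S_uud = 106.6, S_udd = 71.08, S_ddd = 47.39
Terminal payoffs (K − S): max(-88.92, 0) = 0, max(-35.62, 0) = 0, max(-0.0775, 0) = 0, max(23.61, 0) = 23.61
Node uu (S = 118.5): V_uu = e^(−0.09)·[0.4315·0.0000 + 0.5685·0.0000] = 0.0000
Node ud (S = 78.98): V_ud = e^(−0.09)·[0.4315·0.0000 + 0.5685·0.0000] = 0.0000
Node dd (S = 52.65): V_dd = e^(−0.09)·[0.4315·0.0000 + 0.5685·23.6150] = 12.2697
Node u (S = 87.75): V_u = e^(−0.09)·[0.4315·0.0000 + 0.5685·0.0000] = 0.0000
Node d (S = 58.5): V_d = e^(−0.09)·[0.4315·0.0000 + 0.5685·12.2697] = 6.3750
Node 0 (S = 65): V_0 = e^(−0.09)·[0.4315·0.0000 + 0.5685·6.3750] = 3.3123

$3.31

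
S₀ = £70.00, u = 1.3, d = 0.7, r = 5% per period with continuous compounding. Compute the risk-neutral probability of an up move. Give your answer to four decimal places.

Risk-neutral probability p = (e^0.05 − 0.7)/(1.3 − 0.7) = 0.3513/0.6000 = 0.5855

p = 0.5855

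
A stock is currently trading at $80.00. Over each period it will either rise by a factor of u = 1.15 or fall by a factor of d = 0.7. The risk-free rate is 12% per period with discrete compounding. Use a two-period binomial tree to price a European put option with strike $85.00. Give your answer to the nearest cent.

Risk-neutral probability p = (1 + 0.12 − 0.7)/(1.15 − 0.7) = 0.4200/0.4500 = 0.9333
Terminal stock prices: S_uu = 105.8, S_ud = 64.4, S_dd = 39.2
Terminal payoffs (K − S): max(-20.8, 0) = 0, max(20.6, 0) = 20.6, max(45.8, 0) = 45.8
Node u (S = 92): V_u = 1/1.12·[0.9333·0.0000 + 0.0667·20.6000] = 1.2262
Node d (S = 56): V_d = 1/1.12·[0.9333·20.6000 + 0.0667·45.8000] = 19.8929
Node 0 (S = 80): V_0 = 1/1.12·[0.9333·1.2262 + 0.0667·19.8929] = 2.2059

$2.21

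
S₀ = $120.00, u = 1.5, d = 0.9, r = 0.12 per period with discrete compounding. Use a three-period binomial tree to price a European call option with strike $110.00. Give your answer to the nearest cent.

$45.78

Risk-neutral probability p = (1 + 0.12 − 0.9)/(1.5 − 0.9) = 0.2200/0.6000 = 0.3667
Terminal stock prices: S_uuu = 405, S_uud = 243, S_udd = 145.8, S_ddd = 87.48
Terminal payoffs (S − K): max(295, 0) = 295, max(133, 0) = 133, max(35.8, 0) = 35.8, max(-22.52, 0) = 0
Node uu (S = 270): V_uu = 1/1.12·[0.3667·295.0000 + 0.6333·133.0000] = 171.7857
Node ud (S = 162): V_ud = 1/1.12·[0.3667·133.0000 + 0.6333·35.8000] = 63.7857
Node dd (S = 97.2): V_dd = 1/1.12·[0.3667·35.8000 + 0.6333·0.0000] = 11.7202
Node u (S = 180): V_u = 1/1.12·[0.3667·171.7857 + 0.6333·63.7857] = 92.3087
Node d (S = 108): V_d = 1/1.12·[0.3667·63.7857 + 0.6333·11.7202] = 27.5097
Node 0 (S = 120): V_0 = 1/1.12·[0.3667·92.3087 + 0.6333·27.5097] = 45.7762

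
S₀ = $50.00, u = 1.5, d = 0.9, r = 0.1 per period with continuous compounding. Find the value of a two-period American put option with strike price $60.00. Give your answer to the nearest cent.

$10.00

Risk-neutral probability p = (e^0.1 − 0.9)/(1.5 − 0.9) = 0.2052/0.6000 = 0.3420
Terminal stock prices: S_uu = 112.5, S_ud = 67.5, S_dd = 40.5
Terminal payoffs (K − S): max(-52.5, 0) = 0, max(-7.5, 0) = 0, max(19.5, 0) = 19.5
Node u (S = 75): continuation = e^(−0.1)·[0.3420·0.0000 + 0.6580·0.0000] = 0.0000; exercise value = 0.0000 ≤ continuation, so V_u = 0.0000
Node d (S = 45): continuation = e^(−0.1)·[0.3420·0.0000 + 0.6580·19.5000] = 11.6108; exercise value = 15.0000 > continuation, so V_d = 15.0000 (exercise)
Node 0 (S = 50): continuation = e^(−0.1)·[0.3420·0.0000 + 0.6580·15.0000] = 8.9314; exercise value = 10.0000 > continuation, so V_0 = 10.0000 (exercise)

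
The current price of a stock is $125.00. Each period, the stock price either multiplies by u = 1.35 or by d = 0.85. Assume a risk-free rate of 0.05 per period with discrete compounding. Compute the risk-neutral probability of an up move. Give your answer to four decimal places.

p = 0.4000

Risk-neutral probability p = (1 + 0.05 − 0.85)/(1.35 − 0.85) = 0.2000/0.5000 = 0.4000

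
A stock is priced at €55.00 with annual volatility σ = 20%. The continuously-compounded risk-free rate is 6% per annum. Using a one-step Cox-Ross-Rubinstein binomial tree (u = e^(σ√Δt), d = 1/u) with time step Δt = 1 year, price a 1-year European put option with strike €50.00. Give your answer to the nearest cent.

CRR parameters: u = e^(σ√Δt) = e^(0.2·√1) = 1.2214, d = 1/u = 0.8187
Per-period rate: rΔt = 0.06·1 = 0.06, so R = e^0.06 = 1.0618
Risk-neutral probability p = (e^0.06 − 0.8187)/(1.2214 − 0.8187) = 0.2431/0.4027 = 0.6037
Terminal stock prices: S_u = 67.18, S_d = 45.03
Terminal payoffs (K − S): max(-17.18, 0) = 0, max(4.97, 0) = 4.97
Node 0 (S = 55): V_0 = e^(−0.06)·[0.6037·0.0000 + 0.3963·4.9698] = 1.8547

€1.85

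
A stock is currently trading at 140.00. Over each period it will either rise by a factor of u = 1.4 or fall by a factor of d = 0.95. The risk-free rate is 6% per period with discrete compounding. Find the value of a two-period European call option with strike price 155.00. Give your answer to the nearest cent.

Risk-neutral probability p = (1 + 0.06 − 0.95)/(1.4 − 0.95) = 0.1100/0.4500 = 0.2444
Terminal stock prices: S_uu = 274.4, S_ud = 186.2, S_dd = 126.3
Terminal payoffs (S − K): max(119.4, 0) = 119.4, max(31.2, 0) = 31.2, max(-28.65, 0) = 0
Node u (S = 196): V_u = 1/1.06·[0.2444·119.4000 + 0.7556·31.2000] = 49.7736
Node d (S = 133): V_d = 1/1.06·[0.2444·31.2000 + 0.7556·0.0000] = 7.1950
Node 0 (S = 140): V_0 = 1/1.06·[0.2444·49.7736 + 0.7556·7.1950] = 16.6067

16.61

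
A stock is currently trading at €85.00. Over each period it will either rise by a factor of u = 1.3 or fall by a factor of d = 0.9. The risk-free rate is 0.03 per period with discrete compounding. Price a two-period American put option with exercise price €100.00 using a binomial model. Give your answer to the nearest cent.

Risk-neutral probability p = (1 + 0.03 − 0.9)/(1.3 − 0.9) = 0.1300/0.4000 = 0.3250
Terminal stock prices: S_uu = 143.7, S_ud = 99.45, S_dd = 68.85
Terminal payoffs (K − S): max(-43.65, 0) = 0, max(0.55, 0) = 0.55, max(31.15, 0) = 31.15
Node u (S = 110.5): continuation = 1/1.03·[0.3250·0.0000 + 0.6750·0.5500] = 0.3604; exercise value = 0.0000 ≤ continuation, so V_u = 0.3604
Node d (S = 76.5): continuation = 1/1.03·[0.3250·0.5500 + 0.6750·31.1500] = 20.5874; exercise value = 23.5000 > continuation, so V_d = 23.5000 (exercise)
Node 0 (S = 85): continuation = 1/1.03·[0.3250·0.3604 + 0.6750·23.5000] = 15.5142; exercise value = 15.0000 ≤ continuation, so V_0 = 15.5142

€15.51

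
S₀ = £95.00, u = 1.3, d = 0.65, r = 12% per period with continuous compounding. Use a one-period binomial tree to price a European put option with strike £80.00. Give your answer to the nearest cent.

Risk-neutral probability p = (e^0.12 − 0.65)/(1.3 − 0.65) = 0.4775/0.6500 = 0.7346
Terminal stock prices: S_u = 123.5, S_d = 61.75
Terminal payoffs (K − S): max(-43.5, 0) = 0, max(18.25, 0) = 18.25
Node 0 (S = 95): V_0 = e^(−0.12)·[0.7346·0.0000 + 0.2654·18.2500] = 4.2957

£4.30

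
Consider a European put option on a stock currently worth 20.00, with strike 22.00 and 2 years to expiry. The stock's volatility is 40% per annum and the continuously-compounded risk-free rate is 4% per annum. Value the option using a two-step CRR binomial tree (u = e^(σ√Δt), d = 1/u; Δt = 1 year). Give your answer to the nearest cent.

4.54

CRR parameters: u = e^(σ√Δt) = e^(0.4·√1) = 1.4918, d = 1/u = 0.6703
Per-period rate: rΔt = 0.04·1 = 0.04, so R = e^0.04 = 1.0408
Risk-neutral probability p = (e^0.04 − 0.6703)/(1.4918 − 0.6703) = 0.3705/0.8215 = 0.4510
Terminal stock prices: S_uu = 44.51, S_ud = 20, S_dd = 8.987
Terminal payoffs (K − S): max(-22.51, 0) = 0, max(2, 0) = 2, max(13.01, 0) = 13.01
Node u (S = 29.84): V_u = e^(−0.04)·[0.4510·0.0000 + 0.5490·2.0000] = 1.0550
Node d (S = 13.41): V_d = e^(−0.04)·[0.4510·2.0000 + 0.5490·13.0134] = 7.7310
Node 0 (S = 20): V_0 = e^(−0.04)·[0.4510·1.0550 + 0.5490·7.7310] = 4.5351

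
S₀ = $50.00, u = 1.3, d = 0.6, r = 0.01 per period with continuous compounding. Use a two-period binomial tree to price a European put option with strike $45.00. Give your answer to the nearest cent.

Risk-neutral probability p = (e^0.01 − 0.6)/(1.3 − 0.6) = 0.4101/0.7000 = 0.5858
Terminal stock prices: S_uu = 84.5, S_ud = 39, S_dd = 18
Terminal payoffs (K − S): max(-39.5, 0) = 0, max(6, 0) = 6, max(27, 0) = 27
Node u (S = 65): V_u = e^(−0.01)·[0.5858·0.0000 + 0.4142·6.0000] = 2.4606
Node d (S = 30): V_d = e^(−0.01)·[0.5858·6.0000 + 0.4142·27.0000] = 14.5522
Node 0 (S = 50): V_0 = e^(−0.01)·[0.5858·2.4606 + 0.4142·14.5522] = 7.3948

$7.39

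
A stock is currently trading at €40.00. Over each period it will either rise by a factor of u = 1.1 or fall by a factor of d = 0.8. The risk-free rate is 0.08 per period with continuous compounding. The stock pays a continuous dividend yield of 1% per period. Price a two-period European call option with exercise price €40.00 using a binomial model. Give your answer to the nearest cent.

Per-period risk-free factor R = e^0.08 = 1.0833; dividend-adjusted growth = e^(0.08−0.01) = 1.0725.
Risk-neutral probability p = (1.0725 − 0.8)/(1.1 − 0.8) = 0.2725/0.3000 = 0.9084
Terminal stock prices: S_uu = 48.4, S_ud = 35.2, S_dd = 25.6
Terminal payoffs (S − K): max(8.4, 0) = 8.4, max(-4.8, 0) = 0, max(-14.4, 0) = 0
Node u (S = 44): V_u = e^(−0.08)·[0.9084·8.4000 + 0.0916·0.0000] = 7.0436
Node d (S = 32): V_d = e^(−0.08)·[0.9084·0.0000 + 0.0916·0.0000] = 0.0000
Node 0 (S = 40): V_0 = e^(−0.08)·[0.9084·7.0436 + 0.0916·0.0000] = 5.9062

€5.91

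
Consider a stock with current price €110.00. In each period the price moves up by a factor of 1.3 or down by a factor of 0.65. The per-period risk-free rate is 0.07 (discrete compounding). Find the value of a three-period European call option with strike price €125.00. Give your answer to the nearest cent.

€25.69

Risk-neutral probability p = (1 + 0.07 − 0.65)/(1.3 − 0.65) = 0.4200/0.6500 = 0.6462
Terminal stock prices: S_uuu = 241.7, S_uud = 120.8, S_udd = 60.42, S_ddd = 30.21
Terminal payoffs (S − K): max(116.7, 0) = 116.7, max(-4.165, 0) = 0, max(-64.58, 0) = 0, max(-94.79, 0) = 0
Node uu (S = 185.9): V_uu = 1/1.07·[0.6462·116.6700 + 0.3538·0.0000] = 70.4549
Node ud (S = 92.95): V_ud = 1/1.07·[0.6462·0.0000 + 0.3538·0.0000] = 0.0000
Node dd (S = 46.48): V_dd = 1/1.07·[0.6462·0.0000 + 0.3538·0.0000] = 0.0000
Node u (S = 143): V_u = 1/1.07·[0.6462·70.4549 + 0.3538·0.0000] = 42.5465
Node d (S = 71.5): V_d = 1/1.07·[0.6462·0.0000 + 0.3538·0.0000] = 0.0000
Node 0 (S = 110): V_0 = 1/1.07·[0.6462·42.5465 + 0.3538·0.0000] = 25.6931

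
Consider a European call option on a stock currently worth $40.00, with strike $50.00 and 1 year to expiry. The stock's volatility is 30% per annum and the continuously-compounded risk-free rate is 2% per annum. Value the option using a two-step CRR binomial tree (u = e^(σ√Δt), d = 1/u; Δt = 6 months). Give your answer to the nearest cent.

$2.42

CRR parameters: u = e^(σ√Δt) = e^(0.3·√0.5) = 1.2363, d = 1/u = 0.8089
Per-period rate: rΔt = 0.02·0.5 = 0.01, so R = e^0.01 = 1.0101
Risk-neutral probability p = (e^0.01 − 0.8089)/(1.2363 − 0.8089) = 0.2012/0.4275 = 0.4707
Terminal stock prices: S_uu = 61.14, S_ud = 40, S_dd = 26.17
Terminal payoffs (S − K): max(11.14, 0) = 11.14, max(-10, 0) = 0, max(-23.83, 0) = 0
Node u (S = 49.45): V_u = e^(−0.01)·[0.4707·11.1386 + 0.5293·0.0000] = 5.1905
Node d (S = 32.35): V_d = e^(−0.01)·[0.4707·0.0000 + 0.5293·0.0000] = 0.0000
Node 0 (S = 40): V_0 = e^(−0.01)·[0.4707·5.1905 + 0.5293·0.0000] = 2.4187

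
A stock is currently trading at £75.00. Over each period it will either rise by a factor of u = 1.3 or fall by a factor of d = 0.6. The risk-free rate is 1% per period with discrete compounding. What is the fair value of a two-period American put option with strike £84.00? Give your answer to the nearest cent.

Risk-neutral probability p = (1 + 0.01 − 0.6)/(1.3 − 0.6) = 0.4100/0.7000 = 0.5857
Terminal stock prices: S_uu = 126.8, S_ud = 58.5, S_dd = 27
Terminal payoffs (K − S): max(-42.75, 0) = 0, max(25.5, 0) = 25.5, max(57, 0) = 57
Node u (S = 97.5): continuation = 1/1.01·[0.5857·0.0000 + 0.4143·25.5000] = 10.4597; exercise value = 0.0000 ≤ continuation, so V_u = 10.4597
Node d (S = 45): continuation = 1/1.01·[0.5857·25.5000 + 0.4143·57.0000] = 38.1683; exercise value = 39.0000 > continuation, so V_d = 39.0000 (exercise)
Node 0 (S = 75): continuation = 1/1.01·[0.5857·10.4597 + 0.4143·39.0000] = 22.0629; exercise value = 9.0000 ≤ continuation, so V_0 = 22.0629

£22.06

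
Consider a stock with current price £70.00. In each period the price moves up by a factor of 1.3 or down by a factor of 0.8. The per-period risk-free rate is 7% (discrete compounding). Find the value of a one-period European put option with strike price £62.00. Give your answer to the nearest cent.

£2.58

Risk-neutral probability p = (1 + 0.07 − 0.8)/(1.3 − 0.8) = 0.2700/0.5000 = 0.5400
Terminal stock prices: S_u = 91, S_d = 56
Terminal payoffs (K − S): max(-29, 0) = 0, max(6, 0) = 6
Node 0 (S = 70): V_0 = 1/1.07·[0.5400·0.0000 + 0.4600·6.0000] = 2.5794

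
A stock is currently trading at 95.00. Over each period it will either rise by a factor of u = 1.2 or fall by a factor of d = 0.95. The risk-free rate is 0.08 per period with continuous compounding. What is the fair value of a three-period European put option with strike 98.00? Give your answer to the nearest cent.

Risk-neutral probability p = (e^0.08 − 0.95)/(1.2 − 0.95) = 0.1333/0.2500 = 0.5331
Terminal stock prices: S_uuu = 164.2, S_uud = 130, S_udd = 102.9, S_ddd = 81.45
Terminal payoffs (K − S): max(-66.16, 0) = 0, max(-31.96, 0) = 0, max(-4.885, 0) = 0, max(16.55, 0) = 16.55
Node uu (S = 136.8): V_uu = e^(−0.08)·[0.5331·0.0000 + 0.4669·0.0000] = 0.0000
Node ud (S = 108.3): V_ud = e^(−0.08)·[0.5331·0.0000 + 0.4669·0.0000] = 0.0000
Node dd (S = 85.74): V_dd = e^(−0.08)·[0.5331·0.0000 + 0.4669·16.5494] = 7.1321
Node u (S = 114): V_u = e^(−0.08)·[0.5331·0.0000 + 0.4669·0.0000] = 0.0000
Node d (S = 90.25): V_d = e^(−0.08)·[0.5331·0.0000 + 0.4669·7.1321] = 3.0736
Node 0 (S = 95): V_0 = e^(−0.08)·[0.5331·0.0000 + 0.4669·3.0736] = 1.3246

1.32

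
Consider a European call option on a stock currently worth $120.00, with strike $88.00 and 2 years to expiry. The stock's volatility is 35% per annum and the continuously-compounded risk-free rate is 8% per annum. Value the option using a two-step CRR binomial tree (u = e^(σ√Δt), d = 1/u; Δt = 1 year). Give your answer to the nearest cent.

$50.36

CRR parameters: u = e^(σ√Δt) = e^(0.35·√1) = 1.4191, d = 1/u = 0.7047
Per-period rate: rΔt = 0.08·1 = 0.08, so R = e^0.08 = 1.0833
Risk-neutral probability p = (e^0.08 − 0.7047)/(1.4191 − 0.7047) = 0.3786/0.7144 = 0.5300
Terminal stock prices: S_uu = 241.7, S_ud = 120, S_dd = 59.59
Terminal payoffs (S − K): max(153.7, 0) = 153.7, max(32, 0) = 32, max(-28.41, 0) = 0
Node u (S = 170.3): V_u = e^(−0.08)·[0.5300·153.6503 + 0.4700·32.0000] = 89.0539
Node d (S = 84.56): V_d = e^(−0.08)·[0.5300·32.0000 + 0.4700·0.0000] = 15.6551
Node 0 (S = 120): V_0 = e^(−0.08)·[0.5300·89.0539 + 0.4700·15.6551] = 50.3599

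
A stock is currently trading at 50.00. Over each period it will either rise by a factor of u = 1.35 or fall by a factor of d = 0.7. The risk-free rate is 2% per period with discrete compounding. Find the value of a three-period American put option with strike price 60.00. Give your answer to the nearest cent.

15.66

Risk-neutral probability p = (1 + 0.02 − 0.7)/(1.35 − 0.7) = 0.3200/0.6500 = 0.4923
Terminal stock prices: S_uuu = 123, S_uud = 63.79, S_udd = 33.07, S_ddd = 17.15
Terminal payoffs (K − S): max(-63.02, 0) = 0, max(-3.788, 0) = 0, max(26.93, 0) = 26.93, max(42.85, 0) = 42.85
Node uu (S = 91.13): continuation = 1/1.02·[0.4923·0.0000 + 0.5077·0.0000] = 0.0000; exercise value = 0.0000 ≤ continuation, so V_uu = 0.0000
Node ud (S = 47.25): continuation = 1/1.02·[0.4923·0.0000 + 0.5077·26.9250] = 13.4016; exercise value = 12.7500 ≤ continuation, so V_ud = 13.4016
Node dd (S = 24.5): continuation = 1/1.02·[0.4923·26.9250 + 0.5077·42.8500] = 34.3235; exercise value = 35.5000 > continuation, so V_dd = 35.5000 (exercise)
Node u (S = 67.5): continuation = 1/1.02·[0.4923·0.0000 + 0.5077·13.4016] = 6.6705; exercise value = 0.0000 ≤ continuation, so V_u = 6.6705
Node d (S = 35): continuation = 1/1.02·[0.4923·13.4016 + 0.5077·35.5000] = 24.1380; exercise value = 25.0000 > continuation, so V_d = 25.0000 (exercise)
Node 0 (S = 50): continuation = 1/1.02·[0.4923·6.6705 + 0.5077·25.0000] = 15.6630; exercise value = 10.0000 ≤ continuation, so V_0 = 15.6630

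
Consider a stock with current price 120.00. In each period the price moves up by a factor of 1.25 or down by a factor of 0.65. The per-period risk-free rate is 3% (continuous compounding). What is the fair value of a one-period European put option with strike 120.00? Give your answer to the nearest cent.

14.91

Risk-neutral probability p = (e^0.03 − 0.65)/(1.25 − 0.65) = 0.3805/0.6000 = 0.6341
Terminal stock prices: S_u = 150, S_d = 78
Terminal payoffs (K − S): max(-30, 0) = 0, max(42, 0) = 42
Node 0 (S = 120): V_0 = e^(−0.03)·[0.6341·0.0000 + 0.3659·42.0000] = 14.9140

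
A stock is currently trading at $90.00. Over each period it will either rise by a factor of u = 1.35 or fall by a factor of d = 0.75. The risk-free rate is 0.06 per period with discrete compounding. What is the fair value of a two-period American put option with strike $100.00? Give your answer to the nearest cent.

$16.79

Risk-neutral probability p = (1 + 0.06 − 0.75)/(1.35 − 0.75) = 0.3100/0.6000 = 0.5167
Terminal stock prices: S_uu = 164, S_ud = 91.13, S_dd = 50.62
Terminal payoffs (K − S): max(-64.03, 0) = 0, max(8.875, 0) = 8.875, max(49.38, 0) = 49.38
Node u (S = 121.5): continuation = 1/1.06·[0.5167·0.0000 + 0.4833·8.8750] = 4.0468; exercise value = 0.0000 ≤ continuation, so V_u = 4.0468
Node d (S = 67.5): continuation = 1/1.06·[0.5167·8.8750 + 0.4833·49.3750] = 26.8396; exercise value = 32.5000 > continuation, so V_d = 32.5000 (exercise)
Node 0 (S = 90): continuation = 1/1.06·[0.5167·4.0468 + 0.4833·32.5000] = 16.7917; exercise value = 10.0000 ≤ continuation, so V_0 = 16.7917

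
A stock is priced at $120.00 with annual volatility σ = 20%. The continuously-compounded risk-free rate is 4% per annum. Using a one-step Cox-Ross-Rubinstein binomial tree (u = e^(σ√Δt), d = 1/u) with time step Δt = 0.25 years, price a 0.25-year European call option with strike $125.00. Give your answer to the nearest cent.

CRR parameters: u = e^(σ√Δt) = e^(0.2·√0.25) = 1.1052, d = 1/u = 0.9048
Per-period rate: rΔt = 0.04·0.25 = 0.01, so R = e^0.01 = 1.0101
Risk-neutral probability p = (e^0.01 − 0.9048)/(1.1052 − 0.9048) = 0.1052/0.2003 = 0.5252
Terminal stock prices: S_u = 132.6, S_d = 108.6
Terminal payoffs (S − K): max(7.621, 0) = 7.621, max(-16.42, 0) = 0
Node 0 (S = 120): V_0 = e^(−0.01)·[0.5252·7.6205 + 0.4748·0.0000] = 3.9624

$3.96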